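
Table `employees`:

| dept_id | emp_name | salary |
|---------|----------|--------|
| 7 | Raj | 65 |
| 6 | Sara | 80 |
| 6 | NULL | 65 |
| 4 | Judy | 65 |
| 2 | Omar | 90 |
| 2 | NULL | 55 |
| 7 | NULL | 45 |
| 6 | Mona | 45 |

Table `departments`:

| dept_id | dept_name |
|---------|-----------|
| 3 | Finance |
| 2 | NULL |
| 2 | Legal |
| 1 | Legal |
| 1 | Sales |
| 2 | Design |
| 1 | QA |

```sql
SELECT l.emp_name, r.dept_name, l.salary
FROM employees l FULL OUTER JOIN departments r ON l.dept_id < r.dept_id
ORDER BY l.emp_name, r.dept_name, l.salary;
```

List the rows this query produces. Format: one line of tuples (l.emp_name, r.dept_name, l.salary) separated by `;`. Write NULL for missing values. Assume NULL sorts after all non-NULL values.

(Judy, NULL, 65); (Mona, NULL, 45); (Omar, Finance, 90); (Raj, NULL, 65); (Sara, NULL, 80); (NULL, Design, NULL); (NULL, Finance, 55); (NULL, Legal, NULL); (NULL, Legal, NULL); (NULL, QA, NULL); (NULL, Sales, NULL); (NULL, NULL, 45); (NULL, NULL, 65); (NULL, NULL, NULL)

FULL OUTER JOIN keeps every row from both sides; unmatched rows get NULL for the other side's columns.
Matching on l.dept_id < r.dept_id.
- l[0] dept_id=7 → no match; kept with NULLs on the r side.
- l[1] dept_id=6 → no match; kept with NULLs on the r side.
- l[2] dept_id=6 → no match; kept with NULLs on the r side.
- l[3] dept_id=4 → no match; kept with NULLs on the r side.
- l[4] dept_id=2 → 1 match(es) in r → 1 row(s).
- l[5] dept_id=2 → 1 match(es) in r → 1 row(s).
- l[6] dept_id=7 → no match; kept with NULLs on the r side.
- l[7] dept_id=6 → no match; kept with NULLs on the r side.
- 6 row(s) from r found no l partner → padded with NULL.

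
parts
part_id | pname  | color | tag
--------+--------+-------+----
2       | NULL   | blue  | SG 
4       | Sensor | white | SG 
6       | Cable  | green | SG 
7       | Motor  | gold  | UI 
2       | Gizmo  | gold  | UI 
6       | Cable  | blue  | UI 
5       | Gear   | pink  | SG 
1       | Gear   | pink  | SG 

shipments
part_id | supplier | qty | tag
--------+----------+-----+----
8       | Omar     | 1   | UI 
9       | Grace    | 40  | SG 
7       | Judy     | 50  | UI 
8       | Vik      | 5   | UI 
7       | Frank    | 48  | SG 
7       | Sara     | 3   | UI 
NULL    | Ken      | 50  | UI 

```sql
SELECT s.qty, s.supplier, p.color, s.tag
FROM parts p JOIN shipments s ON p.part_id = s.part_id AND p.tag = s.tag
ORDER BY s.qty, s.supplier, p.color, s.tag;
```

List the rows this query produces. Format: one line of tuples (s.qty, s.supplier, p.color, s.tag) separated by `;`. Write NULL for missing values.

(3, Sara, gold, UI); (50, Judy, gold, UI)

INNER JOIN keeps only pairs where the ON condition holds.
Matching on p.part_id = s.part_id AND p.tag = s.tag. A NULL in a compared column never satisfies the condition.
Matched pairs: 2.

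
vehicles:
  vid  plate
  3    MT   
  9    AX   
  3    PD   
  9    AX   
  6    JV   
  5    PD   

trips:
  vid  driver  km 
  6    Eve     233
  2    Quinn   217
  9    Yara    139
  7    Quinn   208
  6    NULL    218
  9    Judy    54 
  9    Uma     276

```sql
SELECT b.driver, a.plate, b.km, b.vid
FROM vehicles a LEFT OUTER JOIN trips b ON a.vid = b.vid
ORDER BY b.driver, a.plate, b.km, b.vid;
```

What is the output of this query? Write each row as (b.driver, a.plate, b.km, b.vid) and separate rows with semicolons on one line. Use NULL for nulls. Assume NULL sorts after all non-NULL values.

LEFT JOIN keeps every row from `vehicles`; unmatched rows get NULL for `trips`'s columns.
Matching on a.vid = b.vid.
Matched pairs: 8; unmatched a rows kept: 3.

(Eve, JV, 233, 6); (Judy, AX, 54, 9); (Judy, AX, 54, 9); (Uma, AX, 276, 9); (Uma, AX, 276, 9); (Yara, AX, 139, 9); (Yara, AX, 139, 9); (NULL, JV, 218, 6); (NULL, MT, NULL, NULL); (NULL, PD, NULL, NULL); (NULL, PD, NULL, NULL)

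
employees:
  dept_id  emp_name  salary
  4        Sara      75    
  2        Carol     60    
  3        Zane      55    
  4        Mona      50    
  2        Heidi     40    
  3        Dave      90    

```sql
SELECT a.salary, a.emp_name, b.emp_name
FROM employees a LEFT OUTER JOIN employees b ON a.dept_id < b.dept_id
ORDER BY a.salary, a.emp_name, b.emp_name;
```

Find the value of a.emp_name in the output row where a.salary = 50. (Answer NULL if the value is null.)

Mona

LEFT JOIN keeps every row from `employees a`; unmatched rows get NULL for `employees b`'s columns.
Matching on a.dept_id < b.dept_id.
- a (dept_id=4) has no partner → padded with NULL.
- a (dept_id=2) pairs with 4 row(s) of b.
- a (dept_id=3) pairs with 2 row(s) of b.
- a (dept_id=4) has no partner → padded with NULL.
- a (dept_id=2) pairs with 4 row(s) of b.
- a (dept_id=3) pairs with 2 row(s) of b.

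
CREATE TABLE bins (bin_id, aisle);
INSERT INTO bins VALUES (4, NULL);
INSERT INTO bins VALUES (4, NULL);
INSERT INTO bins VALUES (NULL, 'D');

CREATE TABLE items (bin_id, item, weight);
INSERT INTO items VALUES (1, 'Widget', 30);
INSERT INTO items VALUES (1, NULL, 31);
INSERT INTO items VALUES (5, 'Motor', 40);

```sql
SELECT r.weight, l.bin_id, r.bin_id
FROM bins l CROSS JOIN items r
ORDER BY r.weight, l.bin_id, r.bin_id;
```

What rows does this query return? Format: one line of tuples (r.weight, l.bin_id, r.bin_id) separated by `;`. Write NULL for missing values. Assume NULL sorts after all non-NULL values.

CROSS JOIN pairs every row of `bins` with every row of `items`: 3 × 3 = 9 rows.
After projecting and ordering:
r.weight | l.bin_id | r.bin_id
30 | 4 | 1
30 | 4 | 1
30 | NULL | 1
31 | 4 | 1
31 | 4 | 1
31 | NULL | 1
40 | 4 | 5
40 | 4 | 5
40 | NULL | 5

(30, 4, 1); (30, 4, 1); (30, NULL, 1); (31, 4, 1); (31, 4, 1); (31, NULL, 1); (40, 4, 5); (40, 4, 5); (40, NULL, 5)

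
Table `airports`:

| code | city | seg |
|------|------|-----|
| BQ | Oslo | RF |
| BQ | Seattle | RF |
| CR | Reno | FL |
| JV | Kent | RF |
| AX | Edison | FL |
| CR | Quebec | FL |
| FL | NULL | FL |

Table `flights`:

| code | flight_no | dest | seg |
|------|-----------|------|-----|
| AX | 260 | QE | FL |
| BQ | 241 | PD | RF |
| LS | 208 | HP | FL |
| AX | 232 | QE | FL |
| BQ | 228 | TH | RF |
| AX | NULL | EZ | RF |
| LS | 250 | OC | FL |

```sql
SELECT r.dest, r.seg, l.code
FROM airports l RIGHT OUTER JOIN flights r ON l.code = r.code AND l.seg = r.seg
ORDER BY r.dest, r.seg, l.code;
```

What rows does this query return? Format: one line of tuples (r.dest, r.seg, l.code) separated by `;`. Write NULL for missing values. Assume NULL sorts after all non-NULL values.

(EZ, RF, NULL); (HP, FL, NULL); (OC, FL, NULL); (PD, RF, BQ); (PD, RF, BQ); (QE, FL, AX); (QE, FL, AX); (TH, RF, BQ); (TH, RF, BQ)

RIGHT JOIN keeps every row from `flights`; unmatched rows get NULL for `airports`'s columns.
Matching on l.code = r.code AND l.seg = r.seg.
Matched pairs: 6; unmatched r rows kept: 3.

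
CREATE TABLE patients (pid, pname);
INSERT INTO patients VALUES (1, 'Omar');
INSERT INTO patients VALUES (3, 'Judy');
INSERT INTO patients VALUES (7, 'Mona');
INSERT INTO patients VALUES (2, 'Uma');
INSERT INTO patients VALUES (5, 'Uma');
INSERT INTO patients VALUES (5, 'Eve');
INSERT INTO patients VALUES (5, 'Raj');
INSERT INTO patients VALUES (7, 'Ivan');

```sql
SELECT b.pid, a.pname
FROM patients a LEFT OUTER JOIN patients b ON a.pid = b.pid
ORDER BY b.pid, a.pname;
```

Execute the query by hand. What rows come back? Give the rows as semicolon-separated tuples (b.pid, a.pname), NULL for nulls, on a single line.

(1, Omar); (2, Uma); (3, Judy); (5, Eve); (5, Eve); (5, Eve); (5, Raj); (5, Raj); (5, Raj); (5, Uma); (5, Uma); (5, Uma); (7, Ivan); (7, Ivan); (7, Mona); (7, Mona)

LEFT JOIN keeps every row from `patients a`; unmatched rows get NULL for `patients b`'s columns.
Matching on a.pid = b.pid.
Matched pairs: 16; unmatched a rows kept: 0.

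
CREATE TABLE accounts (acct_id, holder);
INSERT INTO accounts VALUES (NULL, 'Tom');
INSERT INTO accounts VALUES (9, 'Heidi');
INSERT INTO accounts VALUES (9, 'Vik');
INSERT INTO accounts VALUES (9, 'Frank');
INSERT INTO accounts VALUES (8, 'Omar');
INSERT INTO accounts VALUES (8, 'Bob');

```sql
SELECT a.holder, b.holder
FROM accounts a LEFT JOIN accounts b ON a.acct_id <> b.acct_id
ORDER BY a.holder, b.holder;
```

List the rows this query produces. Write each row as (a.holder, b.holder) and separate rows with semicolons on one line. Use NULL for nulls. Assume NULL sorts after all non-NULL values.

(Bob, Frank); (Bob, Heidi); (Bob, Vik); (Frank, Bob); (Frank, Omar); (Heidi, Bob); (Heidi, Omar); (Omar, Frank); (Omar, Heidi); (Omar, Vik); (Tom, NULL); (Vik, Bob); (Vik, Omar)

LEFT JOIN keeps every row from `accounts a`; unmatched rows get NULL for `accounts b`'s columns.
Matching on a.acct_id <> b.acct_id. A NULL in a compared column never satisfies the condition.
- a[0] acct_id=NULL → no match; kept with NULLs on the b side.
- a[1] acct_id=9 → 2 match(es) in b → 2 row(s).
- a[2] acct_id=9 → 2 match(es) in b → 2 row(s).
- a[3] acct_id=9 → 2 match(es) in b → 2 row(s).
- a[4] acct_id=8 → 3 match(es) in b → 3 row(s).
- a[5] acct_id=8 → 3 match(es) in b → 3 row(s).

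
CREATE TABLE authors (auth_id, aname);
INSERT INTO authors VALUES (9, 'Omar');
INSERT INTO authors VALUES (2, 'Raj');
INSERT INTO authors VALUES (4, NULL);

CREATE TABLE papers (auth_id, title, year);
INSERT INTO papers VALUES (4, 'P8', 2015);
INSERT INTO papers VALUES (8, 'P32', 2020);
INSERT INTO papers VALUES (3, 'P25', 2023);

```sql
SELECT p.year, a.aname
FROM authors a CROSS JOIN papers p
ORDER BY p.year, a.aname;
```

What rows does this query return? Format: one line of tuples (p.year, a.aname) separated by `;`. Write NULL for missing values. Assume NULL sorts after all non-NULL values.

CROSS JOIN pairs every row of `authors` with every row of `papers`: 3 × 3 = 9 rows.

(2015, Omar); (2015, Raj); (2015, NULL); (2020, Omar); (2020, Raj); (2020, NULL); (2023, Omar); (2023, Raj); (2023, NULL)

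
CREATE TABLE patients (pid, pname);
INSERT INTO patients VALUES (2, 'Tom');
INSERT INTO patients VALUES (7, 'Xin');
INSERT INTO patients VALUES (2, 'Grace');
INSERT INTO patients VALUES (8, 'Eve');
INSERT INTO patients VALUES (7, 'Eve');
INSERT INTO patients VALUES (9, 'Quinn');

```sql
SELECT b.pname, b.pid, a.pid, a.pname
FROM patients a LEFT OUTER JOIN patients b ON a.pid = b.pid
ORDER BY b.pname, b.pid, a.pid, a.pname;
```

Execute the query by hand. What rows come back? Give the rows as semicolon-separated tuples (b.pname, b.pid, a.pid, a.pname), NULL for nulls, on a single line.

LEFT JOIN keeps every row from `patients a`; unmatched rows get NULL for `patients b`'s columns.
Matching on a.pid = b.pid.
Matched pairs: 10; unmatched a rows kept: 0.

(Eve, 7, 7, Eve); (Eve, 7, 7, Xin); (Eve, 8, 8, Eve); (Grace, 2, 2, Grace); (Grace, 2, 2, Tom); (Quinn, 9, 9, Quinn); (Tom, 2, 2, Grace); (Tom, 2, 2, Tom); (Xin, 7, 7, Eve); (Xin, 7, 7, Xin)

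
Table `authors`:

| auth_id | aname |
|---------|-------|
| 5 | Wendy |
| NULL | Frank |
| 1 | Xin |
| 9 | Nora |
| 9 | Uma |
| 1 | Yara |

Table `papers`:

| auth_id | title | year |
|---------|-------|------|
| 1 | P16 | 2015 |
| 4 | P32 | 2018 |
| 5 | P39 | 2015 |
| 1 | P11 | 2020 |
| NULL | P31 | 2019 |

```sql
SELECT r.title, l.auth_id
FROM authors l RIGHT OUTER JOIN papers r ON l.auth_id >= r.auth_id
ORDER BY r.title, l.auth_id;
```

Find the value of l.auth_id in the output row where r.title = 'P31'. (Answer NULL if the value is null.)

NULL

RIGHT JOIN keeps every row from `papers`; unmatched rows get NULL for `authors`'s columns.
Matching on l.auth_id >= r.auth_id. A NULL in a compared column never satisfies the condition.
- l row (auth_id=5): matches 4 r row(s) → 4 output row(s).
- l row (auth_id=NULL): no match.
- l row (auth_id=1): matches 2 r row(s) → 2 output row(s).
- l row (auth_id=9): matches 4 r row(s) → 4 output row(s).
- l row (auth_id=9): matches 4 r row(s) → 4 output row(s).
- l row (auth_id=1): matches 2 r row(s) → 2 output row(s).
- 1 row(s) from r found no l partner → padded with NULL.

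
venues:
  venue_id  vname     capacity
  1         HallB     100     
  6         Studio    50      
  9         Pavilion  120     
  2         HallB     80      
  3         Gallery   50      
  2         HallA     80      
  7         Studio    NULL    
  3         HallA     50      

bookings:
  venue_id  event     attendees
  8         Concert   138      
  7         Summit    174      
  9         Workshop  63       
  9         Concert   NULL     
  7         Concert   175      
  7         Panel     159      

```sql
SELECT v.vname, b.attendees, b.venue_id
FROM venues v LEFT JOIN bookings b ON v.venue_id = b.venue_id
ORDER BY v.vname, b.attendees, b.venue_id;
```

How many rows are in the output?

11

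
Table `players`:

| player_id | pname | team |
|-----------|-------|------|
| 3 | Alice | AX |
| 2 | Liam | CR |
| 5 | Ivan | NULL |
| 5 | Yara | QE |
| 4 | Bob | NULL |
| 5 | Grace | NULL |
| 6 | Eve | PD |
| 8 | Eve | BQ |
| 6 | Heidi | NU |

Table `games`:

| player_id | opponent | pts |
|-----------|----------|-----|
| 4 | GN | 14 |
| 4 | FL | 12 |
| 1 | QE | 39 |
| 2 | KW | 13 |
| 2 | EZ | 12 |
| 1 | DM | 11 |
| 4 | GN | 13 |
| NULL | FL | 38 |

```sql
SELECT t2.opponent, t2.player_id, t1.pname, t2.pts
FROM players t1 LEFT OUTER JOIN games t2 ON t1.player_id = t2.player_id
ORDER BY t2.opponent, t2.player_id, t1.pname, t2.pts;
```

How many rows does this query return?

12

LEFT JOIN keeps every row from `players`; unmatched rows get NULL for `games`'s columns.
Matching on t1.player_id = t2.player_id. A NULL in a compared column never satisfies the condition.
- t1[0] player_id=3 → no match; kept with NULLs on the t2 side.
- t1[1] player_id=2 → 2 match(es) in t2 → 2 row(s).
- t1[2] player_id=5 → no match; kept with NULLs on the t2 side.
- t1[3] player_id=5 → no match; kept with NULLs on the t2 side.
- t1[4] player_id=4 → 3 match(es) in t2 → 3 row(s).
- t1[5] player_id=5 → no match; kept with NULLs on the t2 side.
- t1[6] player_id=6 → no match; kept with NULLs on the t2 side.
- t1[7] player_id=8 → no match; kept with NULLs on the t2 side.
- t1[8] player_id=6 → no match; kept with NULLs on the t2 side.
Total: 5 matched + 7 padded = 12 rows.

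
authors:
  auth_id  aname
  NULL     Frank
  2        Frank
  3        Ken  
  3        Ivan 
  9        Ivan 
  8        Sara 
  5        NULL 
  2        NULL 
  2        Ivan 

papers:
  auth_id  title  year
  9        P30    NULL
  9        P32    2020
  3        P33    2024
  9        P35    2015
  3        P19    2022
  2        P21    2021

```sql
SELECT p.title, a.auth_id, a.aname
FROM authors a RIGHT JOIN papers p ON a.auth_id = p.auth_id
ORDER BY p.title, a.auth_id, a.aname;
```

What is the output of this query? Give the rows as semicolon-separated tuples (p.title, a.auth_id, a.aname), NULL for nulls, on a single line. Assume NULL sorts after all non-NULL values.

RIGHT JOIN keeps every row from `papers`; unmatched rows get NULL for `authors`'s columns.
Matching on a.auth_id = p.auth_id. A NULL in a compared column never satisfies the condition.
- auth_id=NULL: no matching p row.
- auth_id=2: 1 matching p row(s), so 1 row(s) emitted.
- auth_id=3: 2 matching p row(s), so 2 row(s) emitted.
- auth_id=3: 2 matching p row(s), so 2 row(s) emitted.
- auth_id=9: 3 matching p row(s), so 3 row(s) emitted.
- auth_id=8: no matching p row.
- auth_id=5: no matching p row.
- auth_id=2: 1 matching p row(s), so 1 row(s) emitted.
- auth_id=2: 1 matching p row(s), so 1 row(s) emitted.
- every p row matched at least one a row.
After projecting and ordering:
p.title | a.auth_id | a.aname
P19 | 3 | Ivan
P19 | 3 | Ken
P21 | 2 | Frank
P21 | 2 | Ivan
P21 | 2 | NULL
P30 | 9 | Ivan
P32 | 9 | Ivan
P33 | 3 | Ivan
P33 | 3 | Ken
P35 | 9 | Ivan

(P19, 3, Ivan); (P19, 3, Ken); (P21, 2, Frank); (P21, 2, Ivan); (P21, 2, NULL); (P30, 9, Ivan); (P32, 9, Ivan); (P33, 3, Ivan); (P33, 3, Ken); (P35, 9, Ivan)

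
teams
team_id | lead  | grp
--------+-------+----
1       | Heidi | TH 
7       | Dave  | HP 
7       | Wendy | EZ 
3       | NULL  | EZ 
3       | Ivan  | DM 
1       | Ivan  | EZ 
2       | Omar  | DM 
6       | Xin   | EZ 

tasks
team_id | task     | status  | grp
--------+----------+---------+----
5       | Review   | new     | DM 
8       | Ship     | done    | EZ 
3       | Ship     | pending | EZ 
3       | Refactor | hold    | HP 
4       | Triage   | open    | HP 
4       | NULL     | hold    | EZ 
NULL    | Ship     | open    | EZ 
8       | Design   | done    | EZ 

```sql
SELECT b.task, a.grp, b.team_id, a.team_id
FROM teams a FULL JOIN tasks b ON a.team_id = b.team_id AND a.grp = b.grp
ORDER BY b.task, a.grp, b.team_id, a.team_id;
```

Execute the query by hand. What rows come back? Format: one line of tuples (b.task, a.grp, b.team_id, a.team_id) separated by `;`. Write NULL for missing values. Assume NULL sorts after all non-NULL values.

FULL OUTER JOIN keeps every row from both sides; unmatched rows get NULL for the other side's columns.
Matching on a.team_id = b.team_id AND a.grp = b.grp. A NULL in a compared column never satisfies the condition.
- a (team_id=1, grp=TH) has no partner → padded with NULL.
- a (team_id=7, grp=HP) has no partner → padded with NULL.
- a (team_id=7, grp=EZ) has no partner → padded with NULL.
- a (team_id=3, grp=EZ) pairs with 1 row(s) of b.
- a (team_id=3, grp=DM) has no partner → padded with NULL.
- a (team_id=1, grp=EZ) has no partner → padded with NULL.
- a (team_id=2, grp=DM) has no partner → padded with NULL.
- a (team_id=6, grp=EZ) has no partner → padded with NULL.
- 7 row(s) from b found no a partner → padded with NULL.

(Design, NULL, 8, NULL); (Refactor, NULL, 3, NULL); (Review, NULL, 5, NULL); (Ship, EZ, 3, 3); (Ship, NULL, 8, NULL); (Ship, NULL, NULL, NULL); (Triage, NULL, 4, NULL); (NULL, DM, NULL, 2); (NULL, DM, NULL, 3); (NULL, EZ, NULL, 1); (NULL, EZ, NULL, 6); (NULL, EZ, NULL, 7); (NULL, HP, NULL, 7); (NULL, TH, NULL, 1); (NULL, NULL, 4, NULL)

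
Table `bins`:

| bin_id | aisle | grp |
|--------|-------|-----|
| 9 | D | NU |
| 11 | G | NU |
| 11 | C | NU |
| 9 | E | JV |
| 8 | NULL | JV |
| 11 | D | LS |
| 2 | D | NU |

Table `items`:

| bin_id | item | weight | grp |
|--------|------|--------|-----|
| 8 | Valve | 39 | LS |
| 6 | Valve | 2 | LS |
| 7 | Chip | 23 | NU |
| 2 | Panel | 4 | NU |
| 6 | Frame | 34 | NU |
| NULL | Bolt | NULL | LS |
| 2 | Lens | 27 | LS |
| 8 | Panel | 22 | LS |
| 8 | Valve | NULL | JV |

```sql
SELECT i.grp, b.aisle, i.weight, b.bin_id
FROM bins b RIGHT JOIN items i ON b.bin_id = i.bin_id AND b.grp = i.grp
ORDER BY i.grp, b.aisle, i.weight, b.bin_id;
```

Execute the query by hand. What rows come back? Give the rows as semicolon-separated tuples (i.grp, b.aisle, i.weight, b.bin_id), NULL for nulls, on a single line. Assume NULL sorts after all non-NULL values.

(JV, NULL, NULL, 8); (LS, NULL, 2, NULL); (LS, NULL, 22, NULL); (LS, NULL, 27, NULL); (LS, NULL, 39, NULL); (LS, NULL, NULL, NULL); (NU, D, 4, 2); (NU, NULL, 23, NULL); (NU, NULL, 34, NULL)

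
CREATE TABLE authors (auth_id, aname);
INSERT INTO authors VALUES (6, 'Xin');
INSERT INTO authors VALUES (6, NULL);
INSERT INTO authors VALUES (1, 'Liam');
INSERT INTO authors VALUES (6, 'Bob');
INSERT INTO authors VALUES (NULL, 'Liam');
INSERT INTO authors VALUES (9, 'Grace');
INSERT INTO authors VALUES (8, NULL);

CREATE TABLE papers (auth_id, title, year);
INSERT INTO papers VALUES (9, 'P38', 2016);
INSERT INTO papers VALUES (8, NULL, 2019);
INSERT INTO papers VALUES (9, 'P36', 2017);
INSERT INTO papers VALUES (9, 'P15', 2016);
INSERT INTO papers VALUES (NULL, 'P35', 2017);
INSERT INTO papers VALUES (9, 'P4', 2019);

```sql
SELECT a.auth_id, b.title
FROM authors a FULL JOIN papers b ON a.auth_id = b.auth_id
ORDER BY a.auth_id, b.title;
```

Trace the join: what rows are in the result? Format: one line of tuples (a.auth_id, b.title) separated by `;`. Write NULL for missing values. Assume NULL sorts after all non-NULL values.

FULL OUTER JOIN keeps every row from both sides; unmatched rows get NULL for the other side's columns.
Matching on a.auth_id = b.auth_id. A NULL in a compared column never satisfies the condition.
- a (auth_id=6) has no partner → padded with NULL.
- a (auth_id=6) has no partner → padded with NULL.
- a (auth_id=1) has no partner → padded with NULL.
- a (auth_id=6) has no partner → padded with NULL.
- a (auth_id=NULL) has no partner → padded with NULL.
- a (auth_id=9) pairs with 4 row(s) of b.
- a (auth_id=8) pairs with 1 row(s) of b.
- plus 1 unmatched b row(s), each kept with NULL a columns.

(1, NULL); (6, NULL); (6, NULL); (6, NULL); (8, NULL); (9, P15); (9, P36); (9, P38); (9, P4); (NULL, P35); (NULL, NULL)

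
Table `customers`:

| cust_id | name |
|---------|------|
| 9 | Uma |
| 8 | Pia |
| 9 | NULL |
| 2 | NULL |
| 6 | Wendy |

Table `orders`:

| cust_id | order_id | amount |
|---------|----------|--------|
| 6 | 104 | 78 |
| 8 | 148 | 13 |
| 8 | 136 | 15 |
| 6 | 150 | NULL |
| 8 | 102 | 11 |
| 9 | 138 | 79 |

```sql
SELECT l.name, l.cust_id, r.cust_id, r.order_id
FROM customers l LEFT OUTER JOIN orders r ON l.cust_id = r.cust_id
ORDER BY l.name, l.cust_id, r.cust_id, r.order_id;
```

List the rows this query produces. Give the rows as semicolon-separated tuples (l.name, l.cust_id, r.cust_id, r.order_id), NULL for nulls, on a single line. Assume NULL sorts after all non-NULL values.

(Pia, 8, 8, 102); (Pia, 8, 8, 136); (Pia, 8, 8, 148); (Uma, 9, 9, 138); (Wendy, 6, 6, 104); (Wendy, 6, 6, 150); (NULL, 2, NULL, NULL); (NULL, 9, 9, 138)

LEFT JOIN keeps every row from `customers`; unmatched rows get NULL for `orders`'s columns.
Matching on l.cust_id = r.cust_id.
- l[0] cust_id=9 → 1 match(es) in r → 1 row(s).
- l[1] cust_id=8 → 3 match(es) in r → 3 row(s).
- l[2] cust_id=9 → 1 match(es) in r → 1 row(s).
- l[3] cust_id=2 → no match; kept with NULLs on the r side.
- l[4] cust_id=6 → 2 match(es) in r → 2 row(s).
After projecting and ordering:
l.name | l.cust_id | r.cust_id | r.order_id
Pia | 8 | 8 | 102
Pia | 8 | 8 | 136
Pia | 8 | 8 | 148
Uma | 9 | 9 | 138
Wendy | 6 | 6 | 104
Wendy | 6 | 6 | 150
NULL | 2 | NULL | NULL
NULL | 9 | 9 | 138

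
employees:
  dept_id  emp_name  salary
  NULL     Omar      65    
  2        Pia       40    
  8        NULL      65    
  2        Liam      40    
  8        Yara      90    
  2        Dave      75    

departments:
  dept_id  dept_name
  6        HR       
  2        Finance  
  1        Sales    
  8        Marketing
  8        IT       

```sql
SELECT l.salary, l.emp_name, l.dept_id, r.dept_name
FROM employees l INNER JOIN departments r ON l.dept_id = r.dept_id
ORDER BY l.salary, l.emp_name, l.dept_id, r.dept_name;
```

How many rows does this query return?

7

INNER JOIN keeps only pairs where the ON condition holds.
Matching on l.dept_id = r.dept_id. A NULL in a compared column never satisfies the condition.
- l[0] dept_id=NULL → no match; dropped.
- l[1] dept_id=2 → 1 match(es) in r → 1 row(s).
- l[2] dept_id=8 → 2 match(es) in r → 2 row(s).
- l[3] dept_id=2 → 1 match(es) in r → 1 row(s).
- l[4] dept_id=8 → 2 match(es) in r → 2 row(s).
- l[5] dept_id=2 → 1 match(es) in r → 1 row(s).
Total: 7 rows.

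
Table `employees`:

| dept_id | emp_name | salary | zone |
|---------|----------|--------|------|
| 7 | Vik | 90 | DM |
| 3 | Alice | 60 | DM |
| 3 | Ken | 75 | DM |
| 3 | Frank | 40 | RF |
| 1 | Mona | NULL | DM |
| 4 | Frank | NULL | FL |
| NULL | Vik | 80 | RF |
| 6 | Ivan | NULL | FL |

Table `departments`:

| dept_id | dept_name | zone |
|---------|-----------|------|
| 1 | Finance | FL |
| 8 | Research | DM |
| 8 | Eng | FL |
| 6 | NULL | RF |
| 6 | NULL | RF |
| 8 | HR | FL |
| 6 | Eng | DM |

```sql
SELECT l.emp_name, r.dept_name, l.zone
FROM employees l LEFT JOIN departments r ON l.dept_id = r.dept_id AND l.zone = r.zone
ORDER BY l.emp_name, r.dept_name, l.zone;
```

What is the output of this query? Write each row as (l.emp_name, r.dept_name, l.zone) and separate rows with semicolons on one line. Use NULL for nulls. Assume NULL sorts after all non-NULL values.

LEFT JOIN keeps every row from `employees`; unmatched rows get NULL for `departments`'s columns.
Matching on l.dept_id = r.dept_id AND l.zone = r.zone. A NULL in a compared column never satisfies the condition.
- l[0] dept_id=7, zone=DM → no match; kept with NULLs on the r side.
- l[1] dept_id=3, zone=DM → no match; kept with NULLs on the r side.
- l[2] dept_id=3, zone=DM → no match; kept with NULLs on the r side.
- l[3] dept_id=3, zone=RF → no match; kept with NULLs on the r side.
- l[4] dept_id=1, zone=DM → no match; kept with NULLs on the r side.
- l[5] dept_id=4, zone=FL → no match; kept with NULLs on the r side.
- l[6] dept_id=NULL, zone=RF → no match; kept with NULLs on the r side.
- l[7] dept_id=6, zone=FL → no match; kept with NULLs on the r side.
After projecting and ordering:
l.emp_name | r.dept_name | l.zone
Alice | NULL | DM
Frank | NULL | FL
Frank | NULL | RF
Ivan | NULL | FL
Ken | NULL | DM
Mona | NULL | DM
Vik | NULL | DM
Vik | NULL | RF

(Alice, NULL, DM); (Frank, NULL, FL); (Frank, NULL, RF); (Ivan, NULL, FL); (Ken, NULL, DM); (Mona, NULL, DM); (Vik, NULL, DM); (Vik, NULL, RF)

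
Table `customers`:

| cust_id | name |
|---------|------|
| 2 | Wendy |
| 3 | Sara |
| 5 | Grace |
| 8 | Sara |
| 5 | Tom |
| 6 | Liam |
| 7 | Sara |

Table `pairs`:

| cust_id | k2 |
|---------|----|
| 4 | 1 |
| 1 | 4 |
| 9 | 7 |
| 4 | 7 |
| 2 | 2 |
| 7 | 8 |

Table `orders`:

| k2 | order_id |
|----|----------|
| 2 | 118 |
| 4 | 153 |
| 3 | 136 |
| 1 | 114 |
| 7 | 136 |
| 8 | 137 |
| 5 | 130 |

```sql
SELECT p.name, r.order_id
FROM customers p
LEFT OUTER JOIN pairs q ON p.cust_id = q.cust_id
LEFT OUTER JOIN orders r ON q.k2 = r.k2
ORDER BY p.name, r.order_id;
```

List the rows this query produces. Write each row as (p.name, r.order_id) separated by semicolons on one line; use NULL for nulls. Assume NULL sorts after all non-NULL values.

(Grace, NULL); (Liam, NULL); (Sara, 137); (Sara, NULL); (Sara, NULL); (Tom, NULL); (Wendy, 118)

Joins associate left-to-right: customers LEFT JOIN pairs on cust_id gives 7 intermediate row(s).
Then LEFT JOIN `orders r` on k2: each of those 7 rows is kept; rows whose q.k2 has no match in r get NULL for r's columns.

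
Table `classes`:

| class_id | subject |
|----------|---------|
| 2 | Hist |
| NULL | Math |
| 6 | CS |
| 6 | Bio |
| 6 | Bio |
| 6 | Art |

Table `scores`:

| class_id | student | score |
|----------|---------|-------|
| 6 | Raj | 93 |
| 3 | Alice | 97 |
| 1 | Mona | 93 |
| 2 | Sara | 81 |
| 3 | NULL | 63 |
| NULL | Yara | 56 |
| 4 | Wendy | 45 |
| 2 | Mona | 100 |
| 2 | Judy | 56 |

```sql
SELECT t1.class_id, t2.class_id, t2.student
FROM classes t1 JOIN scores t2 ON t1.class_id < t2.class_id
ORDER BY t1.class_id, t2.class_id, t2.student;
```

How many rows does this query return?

4

INNER JOIN keeps only pairs where the ON condition holds.
Matching on t1.class_id < t2.class_id. A NULL in a compared column never satisfies the condition.
- t1 (class_id=2) pairs with 4 row(s) of t2.
- t1 (class_id=NULL) has no partner → excluded.
- t1 (class_id=6) has no partner → excluded.
- t1 (class_id=6) has no partner → excluded.
- t1 (class_id=6) has no partner → excluded.
- t1 (class_id=6) has no partner → excluded.
Total: 4 rows.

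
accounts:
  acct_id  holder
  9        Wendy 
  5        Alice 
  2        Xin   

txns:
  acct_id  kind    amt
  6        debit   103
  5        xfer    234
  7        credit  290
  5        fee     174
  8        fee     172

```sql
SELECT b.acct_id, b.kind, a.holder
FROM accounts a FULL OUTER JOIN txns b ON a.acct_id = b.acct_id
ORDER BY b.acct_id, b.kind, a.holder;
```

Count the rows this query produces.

FULL OUTER JOIN keeps every row from both sides; unmatched rows get NULL for the other side's columns.
Matching on a.acct_id = b.acct_id.
- a row (acct_id=9): no match → kept, b columns NULL.
- a row (acct_id=5): matches 2 b row(s) → 2 output row(s).
- a row (acct_id=2): no match → kept, b columns NULL.
- 3 row(s) from b found no a partner → padded with NULL.
Total: 2 matched + 5 padded = 7 rows.

7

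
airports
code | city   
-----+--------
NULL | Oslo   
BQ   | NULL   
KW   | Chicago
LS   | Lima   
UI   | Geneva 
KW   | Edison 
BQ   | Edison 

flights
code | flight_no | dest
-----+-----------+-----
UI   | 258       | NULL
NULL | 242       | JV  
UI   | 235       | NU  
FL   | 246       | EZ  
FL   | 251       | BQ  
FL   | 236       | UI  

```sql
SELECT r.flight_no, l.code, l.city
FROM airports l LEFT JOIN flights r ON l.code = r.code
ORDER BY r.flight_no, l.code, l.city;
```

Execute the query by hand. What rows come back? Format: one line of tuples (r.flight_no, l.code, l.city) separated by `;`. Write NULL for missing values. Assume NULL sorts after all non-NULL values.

(235, UI, Geneva); (258, UI, Geneva); (NULL, BQ, Edison); (NULL, BQ, NULL); (NULL, KW, Chicago); (NULL, KW, Edison); (NULL, LS, Lima); (NULL, NULL, Oslo)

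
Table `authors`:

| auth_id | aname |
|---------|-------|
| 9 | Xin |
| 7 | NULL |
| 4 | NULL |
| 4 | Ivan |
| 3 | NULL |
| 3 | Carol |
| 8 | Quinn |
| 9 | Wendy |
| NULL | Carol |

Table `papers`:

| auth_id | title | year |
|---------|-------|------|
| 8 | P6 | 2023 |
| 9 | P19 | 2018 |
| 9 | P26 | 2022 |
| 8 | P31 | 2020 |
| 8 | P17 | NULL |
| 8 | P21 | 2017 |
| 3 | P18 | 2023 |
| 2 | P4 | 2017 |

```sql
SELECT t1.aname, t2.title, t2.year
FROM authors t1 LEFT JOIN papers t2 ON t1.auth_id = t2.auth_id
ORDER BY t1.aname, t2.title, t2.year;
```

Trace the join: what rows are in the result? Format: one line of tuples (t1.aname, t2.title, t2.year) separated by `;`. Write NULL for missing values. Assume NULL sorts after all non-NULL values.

(Carol, P18, 2023); (Carol, NULL, NULL); (Ivan, NULL, NULL); (Quinn, P17, NULL); (Quinn, P21, 2017); (Quinn, P31, 2020); (Quinn, P6, 2023); (Wendy, P19, 2018); (Wendy, P26, 2022); (Xin, P19, 2018); (Xin, P26, 2022); (NULL, P18, 2023); (NULL, NULL, NULL); (NULL, NULL, NULL)

LEFT JOIN keeps every row from `authors`; unmatched rows get NULL for `papers`'s columns.
Matching on t1.auth_id = t2.auth_id. A NULL in a compared column never satisfies the condition.
Matched pairs: 10; unmatched t1 rows kept: 4.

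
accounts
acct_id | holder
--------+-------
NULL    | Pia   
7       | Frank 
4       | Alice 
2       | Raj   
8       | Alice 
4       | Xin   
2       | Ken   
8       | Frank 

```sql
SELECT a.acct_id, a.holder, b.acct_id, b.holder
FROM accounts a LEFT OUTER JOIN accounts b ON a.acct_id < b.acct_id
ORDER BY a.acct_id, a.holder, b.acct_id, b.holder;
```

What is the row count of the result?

21

LEFT JOIN keeps every row from `accounts a`; unmatched rows get NULL for `accounts b`'s columns.
Matching on a.acct_id < b.acct_id. A NULL in a compared column never satisfies the condition.
- a[0] acct_id=NULL → no match; kept with NULLs on the b side.
- a[1] acct_id=7 → 2 match(es) in b → 2 row(s).
- a[2] acct_id=4 → 3 match(es) in b → 3 row(s).
- a[3] acct_id=2 → 5 match(es) in b → 5 row(s).
- a[4] acct_id=8 → no match; kept with NULLs on the b side.
- a[5] acct_id=4 → 3 match(es) in b → 3 row(s).
- a[6] acct_id=2 → 5 match(es) in b → 5 row(s).
- a[7] acct_id=8 → no match; kept with NULLs on the b side.
Total: 18 matched + 3 padded = 21 rows.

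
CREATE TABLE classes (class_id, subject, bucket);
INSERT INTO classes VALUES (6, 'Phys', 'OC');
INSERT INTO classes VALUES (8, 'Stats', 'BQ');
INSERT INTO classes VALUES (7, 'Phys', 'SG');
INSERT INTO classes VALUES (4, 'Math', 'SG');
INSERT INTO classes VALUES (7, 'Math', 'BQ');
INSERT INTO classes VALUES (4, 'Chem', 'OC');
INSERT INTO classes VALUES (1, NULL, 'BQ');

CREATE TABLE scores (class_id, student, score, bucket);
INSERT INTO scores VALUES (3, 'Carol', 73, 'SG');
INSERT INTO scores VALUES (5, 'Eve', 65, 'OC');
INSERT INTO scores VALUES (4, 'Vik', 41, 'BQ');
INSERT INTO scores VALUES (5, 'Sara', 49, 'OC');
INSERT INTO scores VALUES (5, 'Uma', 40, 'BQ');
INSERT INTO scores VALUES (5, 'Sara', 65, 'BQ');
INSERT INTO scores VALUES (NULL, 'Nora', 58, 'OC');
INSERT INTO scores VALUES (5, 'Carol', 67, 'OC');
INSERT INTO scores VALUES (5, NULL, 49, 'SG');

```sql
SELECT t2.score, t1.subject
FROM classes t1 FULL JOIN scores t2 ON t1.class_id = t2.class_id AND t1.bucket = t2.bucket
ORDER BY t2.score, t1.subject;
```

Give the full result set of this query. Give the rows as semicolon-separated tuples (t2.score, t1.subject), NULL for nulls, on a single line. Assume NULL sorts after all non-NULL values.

(40, NULL); (41, NULL); (49, NULL); (49, NULL); (58, NULL); (65, NULL); (65, NULL); (67, NULL); (73, NULL); (NULL, Chem); (NULL, Math); (NULL, Math); (NULL, Phys); (NULL, Phys); (NULL, Stats); (NULL, NULL)

FULL OUTER JOIN keeps every row from both sides; unmatched rows get NULL for the other side's columns.
Matching on t1.class_id = t2.class_id AND t1.bucket = t2.bucket. A NULL in a compared column never satisfies the condition.
- t1[0] class_id=6, bucket=OC → no match; kept with NULLs on the t2 side.
- t1[1] class_id=8, bucket=BQ → no match; kept with NULLs on the t2 side.
- t1[2] class_id=7, bucket=SG → no match; kept with NULLs on the t2 side.
- t1[3] class_id=4, bucket=SG → no match; kept with NULLs on the t2 side.
- t1[4] class_id=7, bucket=BQ → no match; kept with NULLs on the t2 side.
- t1[5] class_id=4, bucket=OC → no match; kept with NULLs on the t2 side.
- t1[6] class_id=1, bucket=BQ → no match; kept with NULLs on the t2 side.
- plus 9 unmatched t2 row(s), each kept with NULL t1 columns.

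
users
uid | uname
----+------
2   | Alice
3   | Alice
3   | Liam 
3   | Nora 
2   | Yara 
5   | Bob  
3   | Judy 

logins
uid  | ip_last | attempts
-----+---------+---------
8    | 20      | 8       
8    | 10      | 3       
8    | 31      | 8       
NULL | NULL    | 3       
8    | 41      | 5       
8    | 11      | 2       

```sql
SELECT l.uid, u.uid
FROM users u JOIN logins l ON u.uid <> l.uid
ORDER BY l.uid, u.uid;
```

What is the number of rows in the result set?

35

INNER JOIN keeps only pairs where the ON condition holds.
Matching on u.uid <> l.uid. A NULL in a compared column never satisfies the condition.
- u row (uid=2): matches 5 l row(s) → 5 output row(s).
- u row (uid=3): matches 5 l row(s) → 5 output row(s).
- u row (uid=3): matches 5 l row(s) → 5 output row(s).
- u row (uid=3): matches 5 l row(s) → 5 output row(s).
- u row (uid=2): matches 5 l row(s) → 5 output row(s).
- u row (uid=5): matches 5 l row(s) → 5 output row(s).
- u row (uid=3): matches 5 l row(s) → 5 output row(s).
Total: 35 rows.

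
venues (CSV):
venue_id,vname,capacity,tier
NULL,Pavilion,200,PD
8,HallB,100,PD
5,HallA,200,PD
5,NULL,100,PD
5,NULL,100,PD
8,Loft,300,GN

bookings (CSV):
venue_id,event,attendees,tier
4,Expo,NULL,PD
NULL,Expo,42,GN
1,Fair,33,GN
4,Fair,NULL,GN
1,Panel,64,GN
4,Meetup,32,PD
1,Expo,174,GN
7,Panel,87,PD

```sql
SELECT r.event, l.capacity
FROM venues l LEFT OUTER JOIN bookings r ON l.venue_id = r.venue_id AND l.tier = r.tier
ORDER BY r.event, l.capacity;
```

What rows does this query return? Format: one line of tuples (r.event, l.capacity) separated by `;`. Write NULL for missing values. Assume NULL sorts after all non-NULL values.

(NULL, 100); (NULL, 100); (NULL, 100); (NULL, 200); (NULL, 200); (NULL, 300)

LEFT JOIN keeps every row from `venues`; unmatched rows get NULL for `bookings`'s columns.
Matching on l.venue_id = r.venue_id AND l.tier = r.tier. A NULL in a compared column never satisfies the condition.
Matched pairs: 0; unmatched l rows kept: 6.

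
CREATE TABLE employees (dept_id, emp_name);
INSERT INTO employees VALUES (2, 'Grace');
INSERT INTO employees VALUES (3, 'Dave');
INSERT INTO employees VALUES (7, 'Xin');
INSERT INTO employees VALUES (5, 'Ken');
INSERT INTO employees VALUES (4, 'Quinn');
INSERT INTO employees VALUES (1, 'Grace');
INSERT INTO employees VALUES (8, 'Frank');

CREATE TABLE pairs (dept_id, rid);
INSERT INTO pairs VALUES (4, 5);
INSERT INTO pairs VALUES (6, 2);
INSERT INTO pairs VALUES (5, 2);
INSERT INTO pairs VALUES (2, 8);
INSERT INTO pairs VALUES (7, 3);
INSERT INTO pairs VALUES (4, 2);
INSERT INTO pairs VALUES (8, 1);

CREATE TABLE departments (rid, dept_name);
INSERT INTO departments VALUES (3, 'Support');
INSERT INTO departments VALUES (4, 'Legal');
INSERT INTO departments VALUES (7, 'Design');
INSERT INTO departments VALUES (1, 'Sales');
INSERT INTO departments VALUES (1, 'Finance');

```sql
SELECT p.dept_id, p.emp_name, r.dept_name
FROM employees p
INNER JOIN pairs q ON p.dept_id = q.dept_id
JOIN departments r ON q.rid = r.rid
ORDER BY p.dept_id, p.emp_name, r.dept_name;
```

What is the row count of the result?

Step 1 — p INNER JOIN q on dept_id → 6 row(s).
Then INNER JOIN `departments r` on rid: keep only rows whose q.rid appears in r.
Result: 3 row(s).

3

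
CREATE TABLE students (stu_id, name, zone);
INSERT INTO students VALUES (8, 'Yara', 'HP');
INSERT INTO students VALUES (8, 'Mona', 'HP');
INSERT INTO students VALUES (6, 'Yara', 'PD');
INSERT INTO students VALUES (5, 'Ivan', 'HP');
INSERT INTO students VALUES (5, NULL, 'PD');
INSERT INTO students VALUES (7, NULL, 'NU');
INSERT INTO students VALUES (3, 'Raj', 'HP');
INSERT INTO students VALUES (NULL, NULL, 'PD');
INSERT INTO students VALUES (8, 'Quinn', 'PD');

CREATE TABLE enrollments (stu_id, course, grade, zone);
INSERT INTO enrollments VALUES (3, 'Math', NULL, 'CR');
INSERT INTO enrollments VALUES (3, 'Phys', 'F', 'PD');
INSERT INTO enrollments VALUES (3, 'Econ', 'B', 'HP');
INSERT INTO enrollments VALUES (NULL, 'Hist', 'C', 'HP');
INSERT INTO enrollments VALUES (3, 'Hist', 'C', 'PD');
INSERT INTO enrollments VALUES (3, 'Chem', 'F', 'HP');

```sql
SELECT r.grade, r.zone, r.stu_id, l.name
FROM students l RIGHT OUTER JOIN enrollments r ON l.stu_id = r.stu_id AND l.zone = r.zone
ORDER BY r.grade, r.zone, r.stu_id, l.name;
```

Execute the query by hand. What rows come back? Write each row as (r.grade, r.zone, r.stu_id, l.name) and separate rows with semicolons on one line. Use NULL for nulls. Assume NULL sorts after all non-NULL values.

RIGHT JOIN keeps every row from `enrollments`; unmatched rows get NULL for `students`'s columns.
Matching on l.stu_id = r.stu_id AND l.zone = r.zone. A NULL in a compared column never satisfies the condition.
- l[0] stu_id=8, zone=HP → no match.
- l[1] stu_id=8, zone=HP → no match.
- l[2] stu_id=6, zone=PD → no match.
- l[3] stu_id=5, zone=HP → no match.
- l[4] stu_id=5, zone=PD → no match.
- l[5] stu_id=7, zone=NU → no match.
- l[6] stu_id=3, zone=HP → 2 match(es) in r → 2 row(s).
- l[7] stu_id=NULL, zone=PD → no match.
- l[8] stu_id=8, zone=PD → no match.
- 4 r row(s) had no l match → kept, l columns NULL.
After projecting and ordering:
r.grade | r.zone | r.stu_id | l.name
B | HP | 3 | Raj
C | HP | NULL | NULL
C | PD | 3 | NULL
F | HP | 3 | Raj
F | PD | 3 | NULL
NULL | CR | 3 | NULL

(B, HP, 3, Raj); (C, HP, NULL, NULL); (C, PD, 3, NULL); (F, HP, 3, Raj); (F, PD, 3, NULL); (NULL, CR, 3, NULL)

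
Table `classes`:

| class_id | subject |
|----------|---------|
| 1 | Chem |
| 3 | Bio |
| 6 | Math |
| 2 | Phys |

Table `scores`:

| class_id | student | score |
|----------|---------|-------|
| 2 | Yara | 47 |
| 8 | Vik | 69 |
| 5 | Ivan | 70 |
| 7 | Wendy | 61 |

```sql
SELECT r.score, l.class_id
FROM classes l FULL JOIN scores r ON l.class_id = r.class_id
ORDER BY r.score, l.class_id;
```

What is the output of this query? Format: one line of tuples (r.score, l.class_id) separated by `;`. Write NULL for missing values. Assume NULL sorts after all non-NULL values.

(47, 2); (61, NULL); (69, NULL); (70, NULL); (NULL, 1); (NULL, 3); (NULL, 6)

FULL OUTER JOIN keeps every row from both sides; unmatched rows get NULL for the other side's columns.
Matching on l.class_id = r.class_id.
- l (class_id=1) has no partner → padded with NULL.
- l (class_id=3) has no partner → padded with NULL.
- l (class_id=6) has no partner → padded with NULL.
- l (class_id=2) pairs with 1 row(s) of r.
- plus 3 unmatched r row(s), each kept with NULL l columns.
After projecting and ordering:
r.score | l.class_id
47 | 2
61 | NULL
69 | NULL
70 | NULL
NULL | 1
NULL | 3
NULL | 6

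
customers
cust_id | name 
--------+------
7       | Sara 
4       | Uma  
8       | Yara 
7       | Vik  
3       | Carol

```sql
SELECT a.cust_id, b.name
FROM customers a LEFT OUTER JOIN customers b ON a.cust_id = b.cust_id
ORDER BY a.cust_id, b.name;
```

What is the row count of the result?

LEFT JOIN keeps every row from `customers a`; unmatched rows get NULL for `customers b`'s columns.
Matching on a.cust_id = b.cust_id.
- cust_id=7: 2 matching b row(s), so 2 row(s) emitted.
- cust_id=4: 1 matching b row(s), so 1 row(s) emitted.
- cust_id=8: 1 matching b row(s), so 1 row(s) emitted.
- cust_id=7: 2 matching b row(s), so 2 row(s) emitted.
- cust_id=3: 1 matching b row(s), so 1 row(s) emitted.
Total: 7 rows.

7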